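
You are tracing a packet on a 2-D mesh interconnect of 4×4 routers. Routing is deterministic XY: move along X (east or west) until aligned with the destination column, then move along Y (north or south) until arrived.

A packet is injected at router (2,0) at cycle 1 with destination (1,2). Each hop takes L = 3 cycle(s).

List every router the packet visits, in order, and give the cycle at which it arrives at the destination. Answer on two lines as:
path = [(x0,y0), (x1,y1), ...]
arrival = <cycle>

  0. router=(2,0) cycle=1 (inject)
  1. router=(1,0) cycle=4 dir=W
  2. router=(1,1) cycle=7 dir=N
  3. router=(1,2) cycle=10 dir=N

path = [(2,0), (1,0), (1,1), (1,2)]
arrival = 10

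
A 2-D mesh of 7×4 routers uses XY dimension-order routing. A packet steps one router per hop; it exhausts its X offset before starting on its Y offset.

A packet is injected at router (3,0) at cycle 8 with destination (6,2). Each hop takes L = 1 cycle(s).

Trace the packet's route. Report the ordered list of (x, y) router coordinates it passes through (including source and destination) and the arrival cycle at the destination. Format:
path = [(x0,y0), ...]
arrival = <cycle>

path = [(3,0), (4,0), (5,0), (6,0), (6,1), (6,2)]
arrival = 13

[0] x=3 y=0 t=8
[1] x=4 y=0 t=9 →E
[2] x=5 y=0 t=10 →E
[3] x=6 y=0 t=11 →E
[4] x=6 y=1 t=12 →N
[5] x=6 y=2 t=13 →N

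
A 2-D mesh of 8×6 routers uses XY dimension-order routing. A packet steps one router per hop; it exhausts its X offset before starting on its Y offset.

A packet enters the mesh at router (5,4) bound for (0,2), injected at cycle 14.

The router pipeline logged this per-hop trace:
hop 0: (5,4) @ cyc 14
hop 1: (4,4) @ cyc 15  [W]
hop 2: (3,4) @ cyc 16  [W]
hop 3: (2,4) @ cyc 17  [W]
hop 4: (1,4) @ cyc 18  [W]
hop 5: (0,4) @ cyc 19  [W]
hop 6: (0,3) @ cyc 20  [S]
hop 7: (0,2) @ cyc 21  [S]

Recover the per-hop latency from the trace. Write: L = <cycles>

L = 1

Δcyc across hop 0→1: 15 − 14 = 1.
That increment is L by definition: L = 1.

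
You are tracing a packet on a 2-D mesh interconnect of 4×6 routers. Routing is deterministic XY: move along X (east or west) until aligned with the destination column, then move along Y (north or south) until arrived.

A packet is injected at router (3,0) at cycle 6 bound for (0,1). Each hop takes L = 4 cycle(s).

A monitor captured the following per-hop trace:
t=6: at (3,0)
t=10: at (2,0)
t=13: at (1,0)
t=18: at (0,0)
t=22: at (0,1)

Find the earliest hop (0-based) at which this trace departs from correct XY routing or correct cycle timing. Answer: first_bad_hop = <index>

[1] (-1,+0) / 4c ⇒ ok
[2] (-1,+0) / 3c ⇒ BAD: Δcyc=3≠L

first_bad_hop = 2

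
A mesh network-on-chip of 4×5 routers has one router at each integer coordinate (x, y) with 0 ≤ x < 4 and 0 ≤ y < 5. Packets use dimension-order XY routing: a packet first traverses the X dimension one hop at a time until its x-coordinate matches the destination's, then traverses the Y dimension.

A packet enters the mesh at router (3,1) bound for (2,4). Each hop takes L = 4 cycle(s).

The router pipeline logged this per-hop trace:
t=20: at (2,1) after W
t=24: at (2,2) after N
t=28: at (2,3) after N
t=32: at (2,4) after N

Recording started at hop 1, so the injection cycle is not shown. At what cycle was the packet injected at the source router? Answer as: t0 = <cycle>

t0 = 16

cyc[1] = 20 and cyc[k] = t0 + k·L for every k.
t0 = cyc[1] − L = 20 − 4 = 16.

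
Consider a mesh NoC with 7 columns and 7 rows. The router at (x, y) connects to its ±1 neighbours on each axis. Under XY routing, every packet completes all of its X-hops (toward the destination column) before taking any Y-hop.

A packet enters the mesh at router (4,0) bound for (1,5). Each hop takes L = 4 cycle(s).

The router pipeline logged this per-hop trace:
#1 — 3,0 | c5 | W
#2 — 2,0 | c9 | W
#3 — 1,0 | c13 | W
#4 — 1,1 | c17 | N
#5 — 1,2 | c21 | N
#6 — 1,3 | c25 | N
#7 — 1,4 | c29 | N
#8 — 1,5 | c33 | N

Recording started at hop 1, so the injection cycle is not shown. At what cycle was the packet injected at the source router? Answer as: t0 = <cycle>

t0 = 1

The first recorded entry is hop 1 at cycle 5.
So t0 = 5 − 1·4 = 1.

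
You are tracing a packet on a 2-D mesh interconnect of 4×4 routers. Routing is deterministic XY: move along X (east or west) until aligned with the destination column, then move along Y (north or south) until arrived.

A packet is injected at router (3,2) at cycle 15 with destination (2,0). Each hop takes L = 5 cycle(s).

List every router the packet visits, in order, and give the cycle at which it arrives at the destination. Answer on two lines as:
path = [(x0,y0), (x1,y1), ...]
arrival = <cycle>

t=15: at (3,2)
t=20: at (2,2) after W
t=25: at (2,1) after S
t=30: at (2,0) after S

path = [(3,2), (2,2), (2,1), (2,0)]
arrival = 30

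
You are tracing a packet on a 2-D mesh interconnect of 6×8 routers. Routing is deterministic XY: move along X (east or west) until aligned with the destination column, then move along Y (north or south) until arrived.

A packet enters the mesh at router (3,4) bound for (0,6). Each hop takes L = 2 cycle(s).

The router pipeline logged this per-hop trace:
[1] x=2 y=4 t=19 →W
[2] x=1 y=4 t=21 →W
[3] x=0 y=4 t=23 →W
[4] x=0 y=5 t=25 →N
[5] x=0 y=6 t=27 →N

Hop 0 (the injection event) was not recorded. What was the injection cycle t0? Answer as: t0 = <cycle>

t0 = 17

At hop 1 the cycle is 19; in general cyc_k = t0 + kL.
t0 = cyc[1] − L = 19 − 2 = 17.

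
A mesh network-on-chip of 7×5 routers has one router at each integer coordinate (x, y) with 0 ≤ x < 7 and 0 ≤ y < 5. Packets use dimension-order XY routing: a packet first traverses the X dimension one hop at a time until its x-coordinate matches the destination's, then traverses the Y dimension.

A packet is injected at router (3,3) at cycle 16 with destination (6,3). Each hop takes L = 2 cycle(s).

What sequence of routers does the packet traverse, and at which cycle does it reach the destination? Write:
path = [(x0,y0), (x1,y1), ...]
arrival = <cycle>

hop 0: (3,3) @ cyc 16
hop 1: (4,3) @ cyc 18  [E]
hop 2: (5,3) @ cyc 20  [E]
hop 3: (6,3) @ cyc 22  [E]

path = [(3,3), (4,3), (5,3), (6,3)]
arrival = 22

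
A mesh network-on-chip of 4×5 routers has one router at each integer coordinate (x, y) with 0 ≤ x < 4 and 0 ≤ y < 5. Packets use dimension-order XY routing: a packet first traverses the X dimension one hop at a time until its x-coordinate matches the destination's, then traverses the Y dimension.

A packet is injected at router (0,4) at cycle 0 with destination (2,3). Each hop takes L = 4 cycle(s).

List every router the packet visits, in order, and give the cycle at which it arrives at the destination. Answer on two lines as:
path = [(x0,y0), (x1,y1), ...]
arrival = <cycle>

[0] x=0 y=4 t=0
[1] x=1 y=4 t=4 →E
[2] x=2 y=4 t=8 →E
[3] x=2 y=3 t=12 →S

path = [(0,4), (1,4), (2,4), (2,3)]
arrival = 12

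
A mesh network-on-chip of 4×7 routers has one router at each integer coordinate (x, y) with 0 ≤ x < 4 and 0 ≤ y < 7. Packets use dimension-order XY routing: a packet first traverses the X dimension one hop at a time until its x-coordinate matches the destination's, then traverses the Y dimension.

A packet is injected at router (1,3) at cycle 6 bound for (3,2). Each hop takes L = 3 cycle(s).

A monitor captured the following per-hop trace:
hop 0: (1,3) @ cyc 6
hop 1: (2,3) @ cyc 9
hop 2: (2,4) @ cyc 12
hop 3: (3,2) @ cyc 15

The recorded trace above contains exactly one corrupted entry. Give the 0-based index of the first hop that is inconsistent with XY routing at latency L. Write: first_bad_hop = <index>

check 1→ d=(1,0) cyc+3: ok
check 2→ d=(0,1) cyc+3: BAD: Y-move but x=2≠3

first_bad_hop = 2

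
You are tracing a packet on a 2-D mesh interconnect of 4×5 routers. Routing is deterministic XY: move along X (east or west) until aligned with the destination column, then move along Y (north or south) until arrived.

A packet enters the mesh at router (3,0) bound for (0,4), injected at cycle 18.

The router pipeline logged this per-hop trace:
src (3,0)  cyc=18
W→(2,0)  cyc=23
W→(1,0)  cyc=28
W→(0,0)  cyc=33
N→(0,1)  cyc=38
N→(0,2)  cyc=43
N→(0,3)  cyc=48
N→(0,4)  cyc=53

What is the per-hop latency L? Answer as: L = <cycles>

L = 5

Δcyc across hop 0→1: 23 − 18 = 5.
One hop costs L cycles, so L = 5.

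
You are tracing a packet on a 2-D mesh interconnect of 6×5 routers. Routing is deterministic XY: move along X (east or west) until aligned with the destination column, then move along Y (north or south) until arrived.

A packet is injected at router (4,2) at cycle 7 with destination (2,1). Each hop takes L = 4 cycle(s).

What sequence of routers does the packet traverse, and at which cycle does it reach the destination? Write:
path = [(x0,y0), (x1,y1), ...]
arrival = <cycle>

src (4,2)  cyc=7
W→(3,2)  cyc=11
W→(2,2)  cyc=15
S→(2,1)  cyc=19

path = [(4,2), (3,2), (2,2), (2,1)]
arrival = 19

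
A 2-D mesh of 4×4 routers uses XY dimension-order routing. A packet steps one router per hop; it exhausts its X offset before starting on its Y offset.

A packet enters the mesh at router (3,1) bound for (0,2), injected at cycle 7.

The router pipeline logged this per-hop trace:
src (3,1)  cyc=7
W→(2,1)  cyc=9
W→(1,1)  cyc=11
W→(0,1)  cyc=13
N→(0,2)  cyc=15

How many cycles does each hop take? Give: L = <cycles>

L = 2

Between hops 0 and 1 the cycle counter advances 9 − 7 = 2.
Per-hop latency L = Δcyc = 2.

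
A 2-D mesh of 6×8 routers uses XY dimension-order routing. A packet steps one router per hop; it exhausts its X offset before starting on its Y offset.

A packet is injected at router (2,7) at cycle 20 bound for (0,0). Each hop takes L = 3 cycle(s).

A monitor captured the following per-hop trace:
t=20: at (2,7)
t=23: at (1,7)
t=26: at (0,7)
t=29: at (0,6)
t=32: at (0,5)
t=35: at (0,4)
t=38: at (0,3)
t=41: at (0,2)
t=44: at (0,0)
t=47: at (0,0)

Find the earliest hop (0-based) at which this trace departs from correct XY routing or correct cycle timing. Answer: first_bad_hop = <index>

first_bad_hop = 8

check 1→ d=(-1,0) cyc+3: ok
check 2→ d=(-1,0) cyc+3: ok
check 3→ d=(0,-1) cyc+3: ok
check 4→ d=(0,-1) cyc+3: ok
check 5→ d=(0,-1) cyc+3: ok
check 6→ d=(0,-1) cyc+3: ok
check 7→ d=(0,-1) cyc+3: ok
check 8→ d=(0,-2) cyc+3: BAD: non-unit step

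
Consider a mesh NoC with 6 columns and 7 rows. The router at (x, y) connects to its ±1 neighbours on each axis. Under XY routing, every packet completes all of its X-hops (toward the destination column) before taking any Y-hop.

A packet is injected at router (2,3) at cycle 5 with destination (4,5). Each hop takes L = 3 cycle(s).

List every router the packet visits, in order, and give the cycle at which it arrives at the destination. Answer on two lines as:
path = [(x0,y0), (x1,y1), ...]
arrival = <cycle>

[0] x=2 y=3 t=5
[1] x=3 y=3 t=8 →E
[2] x=4 y=3 t=11 →E
[3] x=4 y=4 t=14 →N
[4] x=4 y=5 t=17 →N

path = [(2,3), (3,3), (4,3), (4,4), (4,5)]
arrival = 17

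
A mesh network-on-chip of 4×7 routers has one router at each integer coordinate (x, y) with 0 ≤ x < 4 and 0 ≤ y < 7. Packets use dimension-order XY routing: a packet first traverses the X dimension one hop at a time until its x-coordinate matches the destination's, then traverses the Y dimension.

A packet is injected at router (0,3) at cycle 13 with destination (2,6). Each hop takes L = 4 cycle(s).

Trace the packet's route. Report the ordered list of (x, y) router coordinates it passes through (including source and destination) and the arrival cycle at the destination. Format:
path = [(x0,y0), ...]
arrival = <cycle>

hop 0: (0,3) @ cyc 13
hop 1: (1,3) @ cyc 17  [E]
hop 2: (2,3) @ cyc 21  [E]
hop 3: (2,4) @ cyc 25  [N]
hop 4: (2,5) @ cyc 29  [N]
hop 5: (2,6) @ cyc 33  [N]

path = [(0,3), (1,3), (2,3), (2,4), (2,5), (2,6)]
arrival = 33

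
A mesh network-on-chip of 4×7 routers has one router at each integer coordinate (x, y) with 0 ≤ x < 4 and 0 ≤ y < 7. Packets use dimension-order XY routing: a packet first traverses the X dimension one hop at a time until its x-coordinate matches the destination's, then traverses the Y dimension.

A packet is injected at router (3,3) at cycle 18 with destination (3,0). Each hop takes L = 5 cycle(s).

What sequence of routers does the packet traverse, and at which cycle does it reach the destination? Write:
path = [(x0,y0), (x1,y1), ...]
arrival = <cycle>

path = [(3,3), (3,2), (3,1), (3,0)]
arrival = 33

hop 0: (3,3) @ cyc 18
hop 1: (3,2) @ cyc 23  [S]
hop 2: (3,1) @ cyc 28  [S]
hop 3: (3,0) @ cyc 33  [S]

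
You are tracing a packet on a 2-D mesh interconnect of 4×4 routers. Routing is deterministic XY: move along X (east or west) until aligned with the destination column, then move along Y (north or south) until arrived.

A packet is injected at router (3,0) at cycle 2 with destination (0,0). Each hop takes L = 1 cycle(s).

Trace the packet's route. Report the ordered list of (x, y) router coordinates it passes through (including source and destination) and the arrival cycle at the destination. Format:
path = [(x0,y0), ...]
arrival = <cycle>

path = [(3,0), (2,0), (1,0), (0,0)]
arrival = 5

#0 — 3,0 | c2
#1 — 2,0 | c3 | W
#2 — 1,0 | c4 | W
#3 — 0,0 | c5 | W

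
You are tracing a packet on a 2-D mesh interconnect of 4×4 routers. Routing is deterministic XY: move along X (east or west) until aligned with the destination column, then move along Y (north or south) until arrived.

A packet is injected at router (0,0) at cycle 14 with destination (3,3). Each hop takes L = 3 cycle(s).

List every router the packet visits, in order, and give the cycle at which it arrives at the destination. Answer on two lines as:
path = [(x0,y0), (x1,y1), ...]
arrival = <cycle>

path = [(0,0), (1,0), (2,0), (3,0), (3,1), (3,2), (3,3)]
arrival = 32

t=14: at (0,0)
t=17: at (1,0) after E
t=20: at (2,0) after E
t=23: at (3,0) after E
t=26: at (3,1) after N
t=29: at (3,2) after N
t=32: at (3,3) after N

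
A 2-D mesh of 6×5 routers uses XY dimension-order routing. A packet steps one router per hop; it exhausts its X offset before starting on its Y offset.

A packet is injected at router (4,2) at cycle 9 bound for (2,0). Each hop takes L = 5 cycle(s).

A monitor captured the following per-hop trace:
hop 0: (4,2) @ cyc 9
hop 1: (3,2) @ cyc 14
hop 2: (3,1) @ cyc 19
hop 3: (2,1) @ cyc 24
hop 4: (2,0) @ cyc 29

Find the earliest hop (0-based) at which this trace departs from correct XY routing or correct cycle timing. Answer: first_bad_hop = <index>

first_bad_hop = 2

hop 1: step (-1,+0), +5 cyc — ok
hop 2: step (+0,-1), +5 cyc — BAD: Y-move but x=3≠2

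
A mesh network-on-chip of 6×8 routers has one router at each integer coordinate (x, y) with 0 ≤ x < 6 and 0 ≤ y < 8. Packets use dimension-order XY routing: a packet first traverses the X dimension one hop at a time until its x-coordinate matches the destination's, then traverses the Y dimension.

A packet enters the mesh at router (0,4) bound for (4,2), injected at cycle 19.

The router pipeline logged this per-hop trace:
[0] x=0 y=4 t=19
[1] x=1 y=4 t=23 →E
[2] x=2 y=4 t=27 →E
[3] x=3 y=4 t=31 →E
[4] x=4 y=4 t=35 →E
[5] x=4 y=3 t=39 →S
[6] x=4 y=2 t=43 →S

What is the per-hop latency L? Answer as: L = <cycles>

L = 4

From hop 0 (19) to hop 1 (23): +4 cycles.
That increment is L by definition: L = 4.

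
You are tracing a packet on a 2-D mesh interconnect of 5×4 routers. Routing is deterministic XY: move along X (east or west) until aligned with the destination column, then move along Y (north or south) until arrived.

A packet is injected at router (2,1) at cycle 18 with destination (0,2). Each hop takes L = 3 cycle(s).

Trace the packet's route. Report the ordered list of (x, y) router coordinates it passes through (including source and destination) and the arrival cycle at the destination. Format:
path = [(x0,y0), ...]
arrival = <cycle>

  0. router=(2,1) cycle=18 (inject)
  1. router=(1,1) cycle=21 dir=W
  2. router=(0,1) cycle=24 dir=W
  3. router=(0,2) cycle=27 dir=N

path = [(2,1), (1,1), (0,1), (0,2)]
arrival = 27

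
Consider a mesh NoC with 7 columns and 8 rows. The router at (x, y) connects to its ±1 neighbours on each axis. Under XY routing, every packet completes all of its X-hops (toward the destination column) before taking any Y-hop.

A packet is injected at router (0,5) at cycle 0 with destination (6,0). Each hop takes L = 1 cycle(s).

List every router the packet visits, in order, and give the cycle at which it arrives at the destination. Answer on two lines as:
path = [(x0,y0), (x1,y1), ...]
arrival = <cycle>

hop 0: (0,5) @ cyc 0
hop 1: (1,5) @ cyc 1  [E]
hop 2: (2,5) @ cyc 2  [E]
hop 3: (3,5) @ cyc 3  [E]
hop 4: (4,5) @ cyc 4  [E]
hop 5: (5,5) @ cyc 5  [E]
hop 6: (6,5) @ cyc 6  [E]
hop 7: (6,4) @ cyc 7  [S]
hop 8: (6,3) @ cyc 8  [S]
hop 9: (6,2) @ cyc 9  [S]
hop 10: (6,1) @ cyc 10  [S]
hop 11: (6,0) @ cyc 11  [S]

path = [(0,5), (1,5), (2,5), (3,5), (4,5), (5,5), (6,5), (6,4), (6,3), (6,2), (6,1), (6,0)]
arrival = 11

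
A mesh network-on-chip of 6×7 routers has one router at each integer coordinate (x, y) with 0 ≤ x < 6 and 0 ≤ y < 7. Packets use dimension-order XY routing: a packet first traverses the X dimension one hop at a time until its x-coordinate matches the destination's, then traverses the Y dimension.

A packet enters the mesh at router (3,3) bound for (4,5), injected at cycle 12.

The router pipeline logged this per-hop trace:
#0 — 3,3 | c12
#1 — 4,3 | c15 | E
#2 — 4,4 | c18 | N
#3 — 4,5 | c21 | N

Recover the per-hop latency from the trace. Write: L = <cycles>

L = 3

From hop 0 (12) to hop 1 (15): +3 cycles.
One hop costs L cycles, so L = 3.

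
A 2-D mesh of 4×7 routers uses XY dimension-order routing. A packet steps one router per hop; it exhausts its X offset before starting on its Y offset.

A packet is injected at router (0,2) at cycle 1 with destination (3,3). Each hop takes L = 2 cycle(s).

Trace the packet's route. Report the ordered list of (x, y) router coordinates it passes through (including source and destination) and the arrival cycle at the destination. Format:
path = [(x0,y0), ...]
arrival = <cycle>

path = [(0,2), (1,2), (2,2), (3,2), (3,3)]
arrival = 9

src (0,2)  cyc=1
E→(1,2)  cyc=3
E→(2,2)  cyc=5
E→(3,2)  cyc=7
N→(3,3)  cyc=9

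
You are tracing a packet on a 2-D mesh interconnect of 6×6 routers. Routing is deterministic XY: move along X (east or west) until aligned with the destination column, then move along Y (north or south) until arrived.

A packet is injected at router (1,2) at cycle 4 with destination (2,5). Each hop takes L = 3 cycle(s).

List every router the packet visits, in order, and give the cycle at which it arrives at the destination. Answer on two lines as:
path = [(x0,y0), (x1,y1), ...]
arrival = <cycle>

  0. router=(1,2) cycle=4 (inject)
  1. router=(2,2) cycle=7 dir=E
  2. router=(2,3) cycle=10 dir=N
  3. router=(2,4) cycle=13 dir=N
  4. router=(2,5) cycle=16 dir=N

path = [(1,2), (2,2), (2,3), (2,4), (2,5)]
arrival = 16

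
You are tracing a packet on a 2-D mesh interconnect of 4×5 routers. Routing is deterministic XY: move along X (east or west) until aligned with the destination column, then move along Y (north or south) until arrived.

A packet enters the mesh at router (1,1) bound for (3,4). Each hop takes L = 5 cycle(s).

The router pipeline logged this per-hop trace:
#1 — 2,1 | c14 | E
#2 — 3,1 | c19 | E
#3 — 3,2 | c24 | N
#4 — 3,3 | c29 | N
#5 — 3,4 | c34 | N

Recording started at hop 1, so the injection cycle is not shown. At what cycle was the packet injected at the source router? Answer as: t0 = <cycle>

t0 = 9

The first recorded entry is hop 1 at cycle 14.
Therefore t0 = 14 − L = 9.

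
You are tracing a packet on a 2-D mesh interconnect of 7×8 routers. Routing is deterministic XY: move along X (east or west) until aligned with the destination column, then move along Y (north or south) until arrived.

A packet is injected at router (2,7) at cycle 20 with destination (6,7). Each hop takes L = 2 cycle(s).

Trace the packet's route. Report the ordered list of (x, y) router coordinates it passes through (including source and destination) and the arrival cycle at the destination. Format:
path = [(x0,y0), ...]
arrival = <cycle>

  0. router=(2,7) cycle=20 (inject)
  1. router=(3,7) cycle=22 dir=E
  2. router=(4,7) cycle=24 dir=E
  3. router=(5,7) cycle=26 dir=E
  4. router=(6,7) cycle=28 dir=E

path = [(2,7), (3,7), (4,7), (5,7), (6,7)]
arrival = 28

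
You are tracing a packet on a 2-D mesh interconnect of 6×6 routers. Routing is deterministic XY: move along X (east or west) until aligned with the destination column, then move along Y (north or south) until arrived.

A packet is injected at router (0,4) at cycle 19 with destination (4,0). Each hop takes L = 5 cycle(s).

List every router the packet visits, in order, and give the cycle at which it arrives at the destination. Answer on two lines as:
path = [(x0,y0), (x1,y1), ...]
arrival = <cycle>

path = [(0,4), (1,4), (2,4), (3,4), (4,4), (4,3), (4,2), (4,1), (4,0)]
arrival = 59

  0. router=(0,4) cycle=19 (inject)
  1. router=(1,4) cycle=24 dir=E
  2. router=(2,4) cycle=29 dir=E
  3. router=(3,4) cycle=34 dir=E
  4. router=(4,4) cycle=39 dir=E
  5. router=(4,3) cycle=44 dir=S
  6. router=(4,2) cycle=49 dir=S
  7. router=(4,1) cycle=54 dir=S
  8. router=(4,0) cycle=59 dir=S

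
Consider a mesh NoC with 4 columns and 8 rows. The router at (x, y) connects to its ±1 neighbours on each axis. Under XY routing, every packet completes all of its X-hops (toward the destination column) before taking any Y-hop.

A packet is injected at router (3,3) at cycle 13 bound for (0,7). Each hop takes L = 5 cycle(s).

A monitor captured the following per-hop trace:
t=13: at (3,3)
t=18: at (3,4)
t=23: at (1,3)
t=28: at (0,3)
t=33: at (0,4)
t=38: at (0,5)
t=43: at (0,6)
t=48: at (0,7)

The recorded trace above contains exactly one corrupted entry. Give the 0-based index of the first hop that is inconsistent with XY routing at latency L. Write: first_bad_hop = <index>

hop 1: step (+0,+1), +5 cyc — BAD: Y-move but x=3≠0

first_bad_hop = 1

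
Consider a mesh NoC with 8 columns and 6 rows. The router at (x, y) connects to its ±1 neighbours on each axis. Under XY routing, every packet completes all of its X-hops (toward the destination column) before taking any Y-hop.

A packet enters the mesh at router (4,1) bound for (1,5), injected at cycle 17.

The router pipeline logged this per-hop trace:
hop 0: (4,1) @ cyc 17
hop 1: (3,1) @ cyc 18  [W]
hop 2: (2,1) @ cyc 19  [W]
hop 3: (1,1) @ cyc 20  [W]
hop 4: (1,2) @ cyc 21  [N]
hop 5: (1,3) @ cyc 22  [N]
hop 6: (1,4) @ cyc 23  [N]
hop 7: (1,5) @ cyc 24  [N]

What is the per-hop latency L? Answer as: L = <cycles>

From hop 0 (17) to hop 1 (18): +1 cycles.
That increment is L by definition: L = 1.

L = 1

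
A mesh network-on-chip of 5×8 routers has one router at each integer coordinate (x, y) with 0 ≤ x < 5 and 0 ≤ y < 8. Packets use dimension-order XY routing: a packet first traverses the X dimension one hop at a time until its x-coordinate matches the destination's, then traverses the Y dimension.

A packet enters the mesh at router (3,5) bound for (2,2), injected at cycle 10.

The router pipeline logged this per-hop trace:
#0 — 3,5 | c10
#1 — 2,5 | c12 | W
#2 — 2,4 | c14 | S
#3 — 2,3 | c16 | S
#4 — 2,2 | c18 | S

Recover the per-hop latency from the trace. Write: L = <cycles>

L = 2

Between hops 0 and 1 the cycle counter advances 12 − 10 = 2.
Per-hop latency L = Δcyc = 2.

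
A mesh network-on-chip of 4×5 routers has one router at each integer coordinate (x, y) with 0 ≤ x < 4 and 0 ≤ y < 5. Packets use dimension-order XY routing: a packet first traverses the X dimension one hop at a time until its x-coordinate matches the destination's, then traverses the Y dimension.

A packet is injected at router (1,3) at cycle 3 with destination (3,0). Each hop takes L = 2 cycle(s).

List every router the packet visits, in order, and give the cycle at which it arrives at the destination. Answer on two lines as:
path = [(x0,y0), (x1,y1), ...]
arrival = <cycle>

t=3: at (1,3)
t=5: at (2,3) after E
t=7: at (3,3) after E
t=9: at (3,2) after S
t=11: at (3,1) after S
t=13: at (3,0) after S

path = [(1,3), (2,3), (3,3), (3,2), (3,1), (3,0)]
arrival = 13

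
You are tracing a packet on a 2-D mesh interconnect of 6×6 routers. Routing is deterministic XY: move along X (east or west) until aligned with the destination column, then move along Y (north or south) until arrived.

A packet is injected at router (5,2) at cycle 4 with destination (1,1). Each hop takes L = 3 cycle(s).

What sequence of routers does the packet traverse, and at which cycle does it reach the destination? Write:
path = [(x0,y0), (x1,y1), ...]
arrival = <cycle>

path = [(5,2), (4,2), (3,2), (2,2), (1,2), (1,1)]
arrival = 19

t=4: at (5,2)
t=7: at (4,2) after W
t=10: at (3,2) after W
t=13: at (2,2) after W
t=16: at (1,2) after W
t=19: at (1,1) after S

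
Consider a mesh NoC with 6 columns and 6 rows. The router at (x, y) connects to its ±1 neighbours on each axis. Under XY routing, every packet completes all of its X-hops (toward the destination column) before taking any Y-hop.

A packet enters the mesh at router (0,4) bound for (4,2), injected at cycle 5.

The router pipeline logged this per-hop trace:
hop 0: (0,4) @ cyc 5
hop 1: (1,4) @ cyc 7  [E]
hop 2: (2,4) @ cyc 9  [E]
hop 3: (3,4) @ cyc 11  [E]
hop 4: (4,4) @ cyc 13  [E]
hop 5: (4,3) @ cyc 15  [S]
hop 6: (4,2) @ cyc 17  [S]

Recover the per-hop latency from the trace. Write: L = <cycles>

cyc[1] − cyc[0] = 7 − 5 = 2.
Each hop adds L, hence L = 2.

L = 2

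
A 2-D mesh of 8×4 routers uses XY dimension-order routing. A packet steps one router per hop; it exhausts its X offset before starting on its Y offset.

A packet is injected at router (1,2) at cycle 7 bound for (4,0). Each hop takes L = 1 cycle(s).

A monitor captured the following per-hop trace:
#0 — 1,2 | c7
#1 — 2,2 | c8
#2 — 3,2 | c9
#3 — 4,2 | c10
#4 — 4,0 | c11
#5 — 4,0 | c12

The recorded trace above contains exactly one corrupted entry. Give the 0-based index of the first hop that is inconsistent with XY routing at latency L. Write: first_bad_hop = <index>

hop 1: step (+1,+0), +1 cyc — ok
hop 2: step (+1,+0), +1 cyc — ok
hop 3: step (+1,+0), +1 cyc — ok
hop 4: step (+0,-2), +1 cyc — BAD: non-unit step

first_bad_hop = 4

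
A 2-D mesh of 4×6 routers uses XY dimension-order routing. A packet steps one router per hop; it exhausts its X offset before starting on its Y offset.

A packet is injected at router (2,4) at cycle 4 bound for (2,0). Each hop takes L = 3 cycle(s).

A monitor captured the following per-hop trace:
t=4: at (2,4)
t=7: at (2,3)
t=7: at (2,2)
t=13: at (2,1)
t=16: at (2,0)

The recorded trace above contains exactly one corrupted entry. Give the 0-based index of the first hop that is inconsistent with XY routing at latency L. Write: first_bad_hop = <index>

first_bad_hop = 2

  1: Δx=+0 Δy=-1 Δt=3 [ok]
  2: Δx=+0 Δy=-1 Δt=0 [BAD: Δcyc=0≠L]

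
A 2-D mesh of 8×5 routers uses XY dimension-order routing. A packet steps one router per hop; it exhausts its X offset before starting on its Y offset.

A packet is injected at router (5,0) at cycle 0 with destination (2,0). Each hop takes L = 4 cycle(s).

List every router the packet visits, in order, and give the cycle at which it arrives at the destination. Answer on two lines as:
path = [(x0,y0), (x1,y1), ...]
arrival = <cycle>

path = [(5,0), (4,0), (3,0), (2,0)]
arrival = 12

src (5,0)  cyc=0
W→(4,0)  cyc=4
W→(3,0)  cyc=8
W→(2,0)  cyc=12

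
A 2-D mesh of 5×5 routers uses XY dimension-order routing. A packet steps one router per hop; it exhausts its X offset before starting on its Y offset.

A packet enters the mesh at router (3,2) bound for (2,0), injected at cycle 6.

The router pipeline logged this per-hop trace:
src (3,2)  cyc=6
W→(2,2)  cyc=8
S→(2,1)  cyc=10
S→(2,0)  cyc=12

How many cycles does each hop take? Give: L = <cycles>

L = 2

Δcyc across hop 0→1: 8 − 6 = 2.
One hop costs L cycles, so L = 2.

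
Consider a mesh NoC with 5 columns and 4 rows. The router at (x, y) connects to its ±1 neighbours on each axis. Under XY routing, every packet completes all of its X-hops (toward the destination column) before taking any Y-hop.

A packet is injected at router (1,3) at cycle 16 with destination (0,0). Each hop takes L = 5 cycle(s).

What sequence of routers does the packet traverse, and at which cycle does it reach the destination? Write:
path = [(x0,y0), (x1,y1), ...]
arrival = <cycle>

  0. router=(1,3) cycle=16 (inject)
  1. router=(0,3) cycle=21 dir=W
  2. router=(0,2) cycle=26 dir=S
  3. router=(0,1) cycle=31 dir=S
  4. router=(0,0) cycle=36 dir=S

path = [(1,3), (0,3), (0,2), (0,1), (0,0)]
arrival = 36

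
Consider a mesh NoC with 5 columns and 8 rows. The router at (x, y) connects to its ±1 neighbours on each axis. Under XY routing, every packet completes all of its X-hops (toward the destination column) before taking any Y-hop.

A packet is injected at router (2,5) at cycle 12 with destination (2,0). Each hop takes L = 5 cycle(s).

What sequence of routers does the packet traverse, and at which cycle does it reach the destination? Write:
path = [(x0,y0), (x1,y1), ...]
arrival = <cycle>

path = [(2,5), (2,4), (2,3), (2,2), (2,1), (2,0)]
arrival = 37

t=12: at (2,5)
t=17: at (2,4) after S
t=22: at (2,3) after S
t=27: at (2,2) after S
t=32: at (2,1) after S
t=37: at (2,0) after S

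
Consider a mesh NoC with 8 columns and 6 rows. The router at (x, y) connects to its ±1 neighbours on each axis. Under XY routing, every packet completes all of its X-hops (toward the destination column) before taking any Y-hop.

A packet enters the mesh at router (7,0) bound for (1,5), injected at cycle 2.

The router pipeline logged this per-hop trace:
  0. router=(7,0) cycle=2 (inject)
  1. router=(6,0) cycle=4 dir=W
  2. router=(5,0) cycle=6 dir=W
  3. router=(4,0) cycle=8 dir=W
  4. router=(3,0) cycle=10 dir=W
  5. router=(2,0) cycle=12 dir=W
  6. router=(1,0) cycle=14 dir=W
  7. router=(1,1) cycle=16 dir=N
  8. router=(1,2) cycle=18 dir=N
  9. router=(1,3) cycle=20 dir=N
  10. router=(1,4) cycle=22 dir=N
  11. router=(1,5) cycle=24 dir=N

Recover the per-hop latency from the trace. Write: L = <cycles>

From hop 0 (2) to hop 1 (4): +2 cycles.
Per-hop latency L = Δcyc = 2.

L = 2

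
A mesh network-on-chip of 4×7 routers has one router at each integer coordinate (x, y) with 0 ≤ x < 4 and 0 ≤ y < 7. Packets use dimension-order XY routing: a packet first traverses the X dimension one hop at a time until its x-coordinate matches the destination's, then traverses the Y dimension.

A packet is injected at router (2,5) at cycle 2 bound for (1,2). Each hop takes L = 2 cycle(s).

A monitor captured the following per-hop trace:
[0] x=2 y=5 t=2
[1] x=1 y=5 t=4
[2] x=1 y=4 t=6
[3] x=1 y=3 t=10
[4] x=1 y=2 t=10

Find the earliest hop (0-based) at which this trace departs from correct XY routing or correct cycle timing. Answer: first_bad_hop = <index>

check 1→ d=(-1,0) cyc+2: ok
check 2→ d=(0,-1) cyc+2: ok
check 3→ d=(0,-1) cyc+4: BAD: Δcyc=4≠L

first_bad_hop = 3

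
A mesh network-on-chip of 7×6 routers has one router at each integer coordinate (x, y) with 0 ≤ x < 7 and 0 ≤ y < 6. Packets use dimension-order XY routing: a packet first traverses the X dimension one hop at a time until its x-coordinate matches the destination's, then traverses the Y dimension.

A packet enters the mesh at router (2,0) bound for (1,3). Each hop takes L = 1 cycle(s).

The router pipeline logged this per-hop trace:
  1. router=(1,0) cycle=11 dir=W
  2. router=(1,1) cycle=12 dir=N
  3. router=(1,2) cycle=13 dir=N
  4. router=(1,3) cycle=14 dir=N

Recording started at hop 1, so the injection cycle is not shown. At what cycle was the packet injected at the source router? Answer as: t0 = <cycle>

t0 = 10

The first recorded entry is hop 1 at cycle 11.
Subtract one hop: t0 = 11 − 1 = 10.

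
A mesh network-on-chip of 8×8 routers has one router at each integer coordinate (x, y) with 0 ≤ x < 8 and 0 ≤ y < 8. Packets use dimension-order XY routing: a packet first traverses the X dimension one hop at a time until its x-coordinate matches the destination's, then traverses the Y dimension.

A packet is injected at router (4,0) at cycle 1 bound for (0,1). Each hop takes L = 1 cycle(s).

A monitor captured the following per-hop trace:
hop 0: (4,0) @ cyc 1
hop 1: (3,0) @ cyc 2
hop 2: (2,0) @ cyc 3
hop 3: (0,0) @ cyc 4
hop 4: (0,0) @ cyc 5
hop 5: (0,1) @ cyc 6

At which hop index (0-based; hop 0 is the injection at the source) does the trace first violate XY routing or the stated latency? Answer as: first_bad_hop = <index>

first_bad_hop = 3

hop 1: step (-1,+0), +1 cyc — ok
hop 2: step (-1,+0), +1 cyc — ok
hop 3: step (-2,+0), +1 cyc — BAD: non-unit step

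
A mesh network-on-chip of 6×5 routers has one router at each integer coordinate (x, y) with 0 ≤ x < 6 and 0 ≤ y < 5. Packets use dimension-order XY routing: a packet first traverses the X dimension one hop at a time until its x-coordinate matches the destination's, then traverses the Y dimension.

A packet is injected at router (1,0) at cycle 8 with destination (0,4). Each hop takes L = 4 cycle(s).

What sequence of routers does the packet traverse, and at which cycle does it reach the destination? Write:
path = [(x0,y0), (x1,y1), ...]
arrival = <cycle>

[0] x=1 y=0 t=8
[1] x=0 y=0 t=12 →W
[2] x=0 y=1 t=16 →N
[3] x=0 y=2 t=20 →N
[4] x=0 y=3 t=24 →N
[5] x=0 y=4 t=28 →N

path = [(1,0), (0,0), (0,1), (0,2), (0,3), (0,4)]
arrival = 28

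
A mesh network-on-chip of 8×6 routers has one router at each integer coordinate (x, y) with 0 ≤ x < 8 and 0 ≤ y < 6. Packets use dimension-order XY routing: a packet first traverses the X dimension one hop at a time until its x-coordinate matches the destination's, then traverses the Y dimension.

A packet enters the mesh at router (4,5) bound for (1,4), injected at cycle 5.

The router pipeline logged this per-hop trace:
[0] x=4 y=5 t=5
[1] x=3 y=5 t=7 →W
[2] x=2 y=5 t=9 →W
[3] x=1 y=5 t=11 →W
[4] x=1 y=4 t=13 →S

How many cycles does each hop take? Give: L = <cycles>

From hop 0 (5) to hop 1 (7): +2 cycles.
One hop costs L cycles, so L = 2.

L = 2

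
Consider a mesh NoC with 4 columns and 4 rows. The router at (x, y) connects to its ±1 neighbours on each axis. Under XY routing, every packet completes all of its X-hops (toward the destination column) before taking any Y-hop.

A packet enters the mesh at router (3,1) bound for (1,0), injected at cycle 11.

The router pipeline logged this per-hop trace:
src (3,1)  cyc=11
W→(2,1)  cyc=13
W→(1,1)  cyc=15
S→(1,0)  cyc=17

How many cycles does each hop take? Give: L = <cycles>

L = 2

From hop 0 (11) to hop 1 (13): +2 cycles.
Per-hop latency L = Δcyc = 2.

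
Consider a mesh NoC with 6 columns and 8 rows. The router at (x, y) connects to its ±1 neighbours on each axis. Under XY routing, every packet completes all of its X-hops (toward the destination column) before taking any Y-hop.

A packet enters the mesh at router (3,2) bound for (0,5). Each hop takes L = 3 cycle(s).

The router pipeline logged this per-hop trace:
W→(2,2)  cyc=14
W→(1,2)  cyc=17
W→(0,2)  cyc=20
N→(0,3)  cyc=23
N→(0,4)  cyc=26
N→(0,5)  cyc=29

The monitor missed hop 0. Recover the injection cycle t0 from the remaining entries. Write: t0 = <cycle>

The first recorded entry is hop 1 at cycle 14.
Subtract one hop: t0 = 14 − 3 = 11.

t0 = 11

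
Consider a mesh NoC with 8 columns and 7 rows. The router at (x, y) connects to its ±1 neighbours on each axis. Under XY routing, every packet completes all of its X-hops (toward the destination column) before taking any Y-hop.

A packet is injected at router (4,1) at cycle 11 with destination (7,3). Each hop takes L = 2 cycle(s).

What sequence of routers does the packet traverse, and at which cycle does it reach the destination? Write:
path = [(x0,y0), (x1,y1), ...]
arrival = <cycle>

hop 0: (4,1) @ cyc 11
hop 1: (5,1) @ cyc 13  [E]
hop 2: (6,1) @ cyc 15  [E]
hop 3: (7,1) @ cyc 17  [E]
hop 4: (7,2) @ cyc 19  [N]
hop 5: (7,3) @ cyc 21  [N]

path = [(4,1), (5,1), (6,1), (7,1), (7,2), (7,3)]
arrival = 21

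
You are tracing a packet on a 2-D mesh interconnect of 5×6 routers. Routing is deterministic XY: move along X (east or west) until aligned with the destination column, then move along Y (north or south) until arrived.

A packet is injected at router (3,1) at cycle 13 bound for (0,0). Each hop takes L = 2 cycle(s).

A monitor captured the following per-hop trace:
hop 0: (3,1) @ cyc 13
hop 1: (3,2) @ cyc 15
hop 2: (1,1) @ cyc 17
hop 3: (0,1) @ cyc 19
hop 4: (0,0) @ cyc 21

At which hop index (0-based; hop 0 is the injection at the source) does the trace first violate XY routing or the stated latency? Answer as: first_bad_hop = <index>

first_bad_hop = 1

[1] (+0,+1) / 2c ⇒ BAD: Y-move but x=3≠0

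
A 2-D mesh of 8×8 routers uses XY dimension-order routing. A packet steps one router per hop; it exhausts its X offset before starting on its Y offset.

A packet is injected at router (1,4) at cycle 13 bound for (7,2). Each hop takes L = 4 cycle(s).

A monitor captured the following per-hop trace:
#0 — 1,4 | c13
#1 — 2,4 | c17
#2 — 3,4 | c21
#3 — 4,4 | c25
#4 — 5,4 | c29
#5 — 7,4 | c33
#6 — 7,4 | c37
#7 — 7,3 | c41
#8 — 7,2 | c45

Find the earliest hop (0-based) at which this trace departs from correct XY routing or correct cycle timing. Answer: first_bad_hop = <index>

first_bad_hop = 5

  1: Δx=+1 Δy=+0 Δt=4 [ok]
  2: Δx=+1 Δy=+0 Δt=4 [ok]
  3: Δx=+1 Δy=+0 Δt=4 [ok]
  4: Δx=+1 Δy=+0 Δt=4 [ok]
  5: Δx=+2 Δy=+0 Δt=4 [BAD: non-unit step]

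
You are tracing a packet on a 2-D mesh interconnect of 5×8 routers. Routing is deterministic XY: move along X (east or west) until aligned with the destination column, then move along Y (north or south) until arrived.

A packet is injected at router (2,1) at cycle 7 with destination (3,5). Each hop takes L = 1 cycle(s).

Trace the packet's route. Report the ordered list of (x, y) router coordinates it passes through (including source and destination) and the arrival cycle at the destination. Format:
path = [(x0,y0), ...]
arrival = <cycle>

t=7: at (2,1)
t=8: at (3,1) after E
t=9: at (3,2) after N
t=10: at (3,3) after N
t=11: at (3,4) after N
t=12: at (3,5) after N

path = [(2,1), (3,1), (3,2), (3,3), (3,4), (3,5)]
arrival = 12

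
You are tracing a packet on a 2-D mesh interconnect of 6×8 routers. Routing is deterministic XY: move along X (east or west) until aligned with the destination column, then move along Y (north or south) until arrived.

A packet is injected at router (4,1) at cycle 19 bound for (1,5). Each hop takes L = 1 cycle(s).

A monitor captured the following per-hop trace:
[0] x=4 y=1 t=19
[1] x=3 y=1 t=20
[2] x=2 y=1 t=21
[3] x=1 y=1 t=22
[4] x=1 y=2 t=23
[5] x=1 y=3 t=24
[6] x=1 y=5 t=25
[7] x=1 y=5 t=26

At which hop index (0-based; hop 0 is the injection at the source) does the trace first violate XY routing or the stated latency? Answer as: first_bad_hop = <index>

first_bad_hop = 6

  1: Δx=-1 Δy=+0 Δt=1 [ok]
  2: Δx=-1 Δy=+0 Δt=1 [ok]
  3: Δx=-1 Δy=+0 Δt=1 [ok]
  4: Δx=+0 Δy=+1 Δt=1 [ok]
  5: Δx=+0 Δy=+1 Δt=1 [ok]
  6: Δx=+0 Δy=+2 Δt=1 [BAD: non-unit step]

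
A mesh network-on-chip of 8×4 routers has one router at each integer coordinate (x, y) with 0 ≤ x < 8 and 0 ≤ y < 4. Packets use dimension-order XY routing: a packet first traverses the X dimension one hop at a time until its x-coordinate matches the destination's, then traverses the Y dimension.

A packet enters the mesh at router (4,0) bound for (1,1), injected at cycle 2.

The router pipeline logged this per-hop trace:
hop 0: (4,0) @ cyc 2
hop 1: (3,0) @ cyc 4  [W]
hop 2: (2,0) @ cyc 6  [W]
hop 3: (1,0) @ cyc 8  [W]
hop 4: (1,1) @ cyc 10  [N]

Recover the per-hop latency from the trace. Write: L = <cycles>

Δcyc across hop 0→1: 4 − 2 = 2.
That increment is L by definition: L = 2.

L = 2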